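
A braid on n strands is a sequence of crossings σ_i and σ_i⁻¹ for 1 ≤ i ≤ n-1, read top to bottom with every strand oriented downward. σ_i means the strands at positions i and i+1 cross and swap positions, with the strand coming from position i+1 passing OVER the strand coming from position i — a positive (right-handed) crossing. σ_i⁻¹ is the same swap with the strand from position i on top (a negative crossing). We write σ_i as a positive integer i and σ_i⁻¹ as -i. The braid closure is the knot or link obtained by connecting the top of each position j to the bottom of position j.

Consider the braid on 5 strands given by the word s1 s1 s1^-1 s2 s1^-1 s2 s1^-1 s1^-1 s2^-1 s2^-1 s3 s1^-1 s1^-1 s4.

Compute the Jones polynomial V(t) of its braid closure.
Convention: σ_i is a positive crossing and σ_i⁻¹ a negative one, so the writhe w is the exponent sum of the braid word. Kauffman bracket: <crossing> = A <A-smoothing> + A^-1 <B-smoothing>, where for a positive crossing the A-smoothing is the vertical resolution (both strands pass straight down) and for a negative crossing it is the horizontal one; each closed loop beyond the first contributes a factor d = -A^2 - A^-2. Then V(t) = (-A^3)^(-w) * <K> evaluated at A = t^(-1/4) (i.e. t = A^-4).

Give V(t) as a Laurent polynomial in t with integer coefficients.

2*t^-1 - 2*t^-2 + 3*t^-3 - 3*t^-4 + 2*t^-5 - 2*t^-6 + t^-7

Derivation:
The presented braid s1 s1 s1^-1 s2 s1^-1 s2 s1^-1 s1^-1 s2^-1 s2^-1 s3 s1^-1 s1^-1 s4 on 5 strands reduces by inverse Markov moves (closure unchanged at each step):
  Destabilize: the word has the form β·s4 where s4 occurs only as the final letter (β ∈ B_4); drop it and the last strand → 4 strands.
  Deconjugate: the word is γ·β·γ⁻¹ with γ = s1 s1 (prefix) and γ⁻¹ = s1^-1 s1^-1 (suffix); strip both.
  Destabilize: the word has the form β·s3 where s3 occurs only as the final letter (β ∈ B_3); drop it and the last strand → 3 strands.
Reduced to β = s1^-1 s2 s1^-1 s2 s1^-1 s1^-1 s2^-1 s2^-1 on 3 strands, 8 crossings.
Compute on β:
Braid: s1^-1 s2 s1^-1 s2 s1^-1 s1^-1 s2^-1 s2^-1 on 3 strands, 8 crossings.
Writhe w = (#positive) - (#negative) = 2 - 6 = -4.
State-sum expansion of <K>. There are 2^8 = 256 states.
For each crossing: s=0 is the vertical smoothing, s=1 horizontal. Crossing k contributes A^(sign_k * (1 - 2*s_k)); loop factor d = -A^2 - A^-2.
Tabulate the states by total A-exponent and number of loops L (A-exp: L × count):
  A^8: L=5 ×1
  A^6: L=4 ×8
  A^4: L=3 ×26, L=5 ×2
  A^2: L=2 ×41, L=4 ×15
  A^0: L=1 ×26, L=3 ×43, L=5 ×1
  A^-2: L=2 ×47, L=4 ×9
  A^-4: L=1 ×11, L=3 ×16, L=5 ×1
  A^-6: L=2 ×6, L=4 ×2
  A^-8: L=3 ×1
Each group contributes A^e * Σ count * d^(L-1):
Powers of d = -A^2 - A^-2: d^2 = A^4 + 2 + A^-4; d^3 = -A^6 - 3*A^2 - 3*A^-2 - A^-6; d^4 = A^8 + 4*A^4 + 6 + 4*A^-4 + A^-8.
  A^8 * (d^4) = A^16 + 4*A^12 + 6*A^8 + 4*A^4 + 1
  A^6 * (8*d^3) = -8*A^12 - 24*A^8 - 24*A^4 - 8
  A^4 * (26*d^2 + 2*d^4) = 2*A^12 + 34*A^8 + 64*A^4 + 34 + 2*A^-4
  A^2 * (41*d + 15*d^3) = -15*A^8 - 86*A^4 - 86 - 15*A^-4
  A^0 * (26 + 43*d^2 + d^4) = A^8 + 47*A^4 + 118 + 47*A^-4 + A^-8
  A^-2 * (47*d + 9*d^3) = -9*A^4 - 74 - 74*A^-4 - 9*A^-8
  A^-4 * (11 + 16*d^2 + d^4) = A^4 + 20 + 49*A^-4 + 20*A^-8 + A^-12
  A^-6 * (6*d + 2*d^3) = -2 - 12*A^-4 - 12*A^-8 - 2*A^-12
  A^-8 * (d^2) = A^-4 + 2*A^-8 + A^-12
Summing the groups: <K> = A^16 - 2*A^12 + 2*A^8 - 3*A^4 + 3 - 2*A^-4 + 2*A^-8
Normalise by the writhe: (-A^3)^(-w) = (-A^3)^(4) = A^12, so f(A) = A^12 * <K> = A^28 - 2*A^24 + 2*A^20 - 3*A^16 + 3*A^12 - 2*A^8 + 2*A^4.
Substitute A = t^(-1/4), i.e. A^e → t^(-e/4): V(t) = 2*t^-1 - 2*t^-2 + 3*t^-3 - 3*t^-4 + 2*t^-5 - 2*t^-6 + t^-7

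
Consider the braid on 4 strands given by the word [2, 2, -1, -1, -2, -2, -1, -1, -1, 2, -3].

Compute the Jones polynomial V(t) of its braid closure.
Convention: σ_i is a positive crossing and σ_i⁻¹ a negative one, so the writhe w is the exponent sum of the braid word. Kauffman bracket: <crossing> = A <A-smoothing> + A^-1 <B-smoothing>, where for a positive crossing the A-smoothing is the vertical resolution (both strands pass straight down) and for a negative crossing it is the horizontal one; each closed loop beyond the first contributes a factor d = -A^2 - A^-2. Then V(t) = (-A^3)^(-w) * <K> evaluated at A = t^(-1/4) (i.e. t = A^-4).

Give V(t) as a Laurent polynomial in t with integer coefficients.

The presented braid s2 s2 s1^-1 s1^-1 s2^-1 s2^-1 s1^-1 s1^-1 s1^-1 s2 s3^-1 on 4 strands reduces by inverse Markov moves (closure unchanged at each step):
  Destabilize: the word has the form β·s3^-1 where s3^-1 occurs only as the final letter (β ∈ B_3); drop it and the last strand → 3 strands.
Reduced to β = s2 s2 s1^-1 s1^-1 s2^-1 s2^-1 s1^-1 s1^-1 s1^-1 s2 on 3 strands, 10 crossings.
Compute on β:
Braid: s2 s2 s1^-1 s1^-1 s2^-1 s2^-1 s1^-1 s1^-1 s1^-1 s2 on 3 strands, 10 crossings.
Writhe w = (#positive) - (#negative) = 3 - 7 = -4.
State-sum expansion of <K>. There are 2^10 = 1024 states.
For each crossing: s=0 is the vertical smoothing, s=1 horizontal. Crossing k contributes A^(sign_k * (1 - 2*s_k)); loop factor d = -A^2 - A^-2.
Tabulate the states by total A-exponent and number of loops L (A-exp: L × count):
  A^10: L=6 ×1
  A^8: L=5 ×10
  A^6: L=4 ×41, L=6 ×4
  A^4: L=3 ×87, L=5 ×32, L=7 ×1
  A^2: L=2 ×97, L=4 ×100, L=6 ×13
  A^0: L=1 ×46, L=3 ×152, L=5 ×52, L=7 ×2
  A^-2: L=2 ×103, L=4 ×96, L=6 ×11
  A^-4: L=1 ×15, L=3 ×79, L=5 ×26
  A^-6: L=2 ×18, L=4 ×26, L=6 ×1
  A^-8: L=3 ×8, L=5 ×2
  A^-10: L=4 ×1
Each group contributes A^e * Σ count * d^(L-1):
Powers of d = -A^2 - A^-2: d^2 = A^4 + 2 + A^-4; d^3 = -A^6 - 3*A^2 - 3*A^-2 - A^-6; d^4 = A^8 + 4*A^4 + 6 + 4*A^-4 + A^-8; d^5 = -A^10 - 5*A^6 - 10*A^2 - 10*A^-2 - 5*A^-6 - A^-10; d^6 = A^12 + 6*A^8 + 15*A^4 + 20 + 15*A^-4 + 6*A^-8 + A^-12.
  A^10 * (d^5) = -A^20 - 5*A^16 - 10*A^12 - 10*A^8 - 5*A^4 - 1
  A^8 * (10*d^4) = 10*A^16 + 40*A^12 + 60*A^8 + 40*A^4 + 10
  A^6 * (41*d^3 + 4*d^5) = -4*A^16 - 61*A^12 - 163*A^8 - 163*A^4 - 61 - 4*A^-4
  A^4 * (87*d^2 + 32*d^4 + d^6) = A^16 + 38*A^12 + 230*A^8 + 386*A^4 + 230 + 38*A^-4 + A^-8
  A^2 * (97*d + 100*d^3 + 13*d^5) = -13*A^12 - 165*A^8 - 527*A^4 - 527 - 165*A^-4 - 13*A^-8
  A^0 * (46 + 152*d^2 + 52*d^4 + 2*d^6) = 2*A^12 + 64*A^8 + 390*A^4 + 702 + 390*A^-4 + 64*A^-8 + 2*A^-12
  A^-2 * (103*d + 96*d^3 + 11*d^5) = -11*A^8 - 151*A^4 - 501 - 501*A^-4 - 151*A^-8 - 11*A^-12
  A^-4 * (15 + 79*d^2 + 26*d^4) = 26*A^4 + 183 + 329*A^-4 + 183*A^-8 + 26*A^-12
  A^-6 * (18*d + 26*d^3 + d^5) = -A^4 - 31 - 106*A^-4 - 106*A^-8 - 31*A^-12 - A^-16
  A^-8 * (8*d^2 + 2*d^4) = 2 + 16*A^-4 + 28*A^-8 + 16*A^-12 + 2*A^-16
  A^-10 * (d^3) = -A^-4 - 3*A^-8 - 3*A^-12 - A^-16
Summing the groups: <K> = -A^20 + 2*A^16 - 4*A^12 + 5*A^8 - 5*A^4 + 6 - 4*A^-4 + 3*A^-8 - A^-12
Normalise by the writhe: (-A^3)^(-w) = (-A^3)^(4) = A^12, so f(A) = A^12 * <K> = -A^32 + 2*A^28 - 4*A^24 + 5*A^20 - 5*A^16 + 6*A^12 - 4*A^8 + 3*A^4 - 1.
Substitute A = t^(-1/4), i.e. A^e → t^(-e/4): V(t) = -1 + 3*t^-1 - 4*t^-2 + 6*t^-3 - 5*t^-4 + 5*t^-5 - 4*t^-6 + 2*t^-7 - t^-8

Answer: -1 + 3*t^-1 - 4*t^-2 + 6*t^-3 - 5*t^-4 + 5*t^-5 - 4*t^-6 + 2*t^-7 - t^-8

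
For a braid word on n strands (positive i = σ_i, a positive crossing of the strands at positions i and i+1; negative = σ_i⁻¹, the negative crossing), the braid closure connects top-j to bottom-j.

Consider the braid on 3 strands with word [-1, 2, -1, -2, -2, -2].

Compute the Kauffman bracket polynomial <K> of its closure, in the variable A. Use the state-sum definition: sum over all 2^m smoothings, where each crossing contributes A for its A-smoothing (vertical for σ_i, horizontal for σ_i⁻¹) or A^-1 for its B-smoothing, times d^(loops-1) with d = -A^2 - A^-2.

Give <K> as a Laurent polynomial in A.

Braid: s1^-1 s2 s1^-1 s2^-1 s2^-1 s2^-1 on 3 strands, 6 crossings.
Writhe w = (#positive) - (#negative) = 1 - 5 = -4.
State-sum expansion of <K>. There are 2^6 = 64 states.
For each crossing: s=0 is the vertical smoothing, s=1 horizontal. Crossing k contributes A^(sign_k * (1 - 2*s_k)); loop factor d = -A^2 - A^-2.
Tabulate the states by total A-exponent and number of loops L (A-exp: L × count):
  A^6: L=4 ×1
  A^4: L=3 ×6
  A^2: L=2 ×12, L=4 ×3
  A^0: L=1 ×9, L=3 ×10, L=5 ×1
  A^-2: L=2 ×12, L=4 ×3
  A^-4: L=1 ×2, L=3 ×4
  A^-6: L=2 ×1
Each group contributes A^e * Σ count * d^(L-1):
Powers of d = -A^2 - A^-2: d^2 = A^4 + 2 + A^-4; d^3 = -A^6 - 3*A^2 - 3*A^-2 - A^-6; d^4 = A^8 + 4*A^4 + 6 + 4*A^-4 + A^-8.
  A^6 * (d^3) = -A^12 - 3*A^8 - 3*A^4 - 1
  A^4 * (6*d^2) = 6*A^8 + 12*A^4 + 6
  A^2 * (12*d + 3*d^3) = -3*A^8 - 21*A^4 - 21 - 3*A^-4
  A^0 * (9 + 10*d^2 + d^4) = A^8 + 14*A^4 + 35 + 14*A^-4 + A^-8
  A^-2 * (12*d + 3*d^3) = -3*A^4 - 21 - 21*A^-4 - 3*A^-8
  A^-4 * (2 + 4*d^2) = 4 + 10*A^-4 + 4*A^-8
  A^-6 * (d) = -A^-4 - A^-8
Summing the groups: <K> = -A^12 + A^8 - A^4 + 2 - A^-4 + A^-8

Answer: -A^12 + A^8 - A^4 + 2 - A^-4 + A^-8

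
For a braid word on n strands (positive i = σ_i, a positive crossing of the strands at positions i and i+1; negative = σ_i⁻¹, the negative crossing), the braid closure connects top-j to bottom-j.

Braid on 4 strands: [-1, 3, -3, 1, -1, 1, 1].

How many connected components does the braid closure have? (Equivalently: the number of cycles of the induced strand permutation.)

3

Derivation:
Track the strand permutation on 4 strands, starting from identity.
  step 1: s1^-1 swaps positions 1,2 -> [2 1 3 4]
  step 2: s3 swaps positions 3,4 -> [2 1 4 3]
  step 3: s3^-1 swaps positions 3,4 -> [2 1 3 4]
  step 4: s1 swaps positions 1,2 -> [1 2 3 4]
  step 5: s1^-1 swaps positions 1,2 -> [2 1 3 4]
  step 6: s1 swaps positions 1,2 -> [1 2 3 4]
  step 7: s1 swaps positions 1,2 -> [2 1 3 4]
Final permutation (position -> original strand): [2 1 3 4]
Closure components = cycle count of this permutation = 3.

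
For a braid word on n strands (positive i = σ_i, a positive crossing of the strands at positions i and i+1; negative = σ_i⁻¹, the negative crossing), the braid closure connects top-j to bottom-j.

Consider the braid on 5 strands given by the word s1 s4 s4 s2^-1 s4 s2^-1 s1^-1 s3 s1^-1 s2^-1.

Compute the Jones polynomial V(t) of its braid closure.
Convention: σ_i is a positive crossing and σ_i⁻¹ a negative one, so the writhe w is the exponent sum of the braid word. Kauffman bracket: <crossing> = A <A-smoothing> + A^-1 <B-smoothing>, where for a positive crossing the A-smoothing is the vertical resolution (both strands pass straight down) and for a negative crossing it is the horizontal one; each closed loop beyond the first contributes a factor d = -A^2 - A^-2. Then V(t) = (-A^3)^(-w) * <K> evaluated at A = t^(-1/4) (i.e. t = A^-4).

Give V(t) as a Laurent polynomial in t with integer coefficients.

Braid: s1 s4 s4 s2^-1 s4 s2^-1 s1^-1 s3 s1^-1 s2^-1 on 5 strands, 10 crossings.
Writhe w = (#positive) - (#negative) = 5 - 5 = 0.
Enumerate smoothing states for the bracket polynomial. There are 2^10 = 1024 states.
For each crossing: s=0 is the vertical smoothing, s=1 horizontal. Crossing k contributes A^(sign_k * (1 - 2*s_k)); loop factor d = -A^2 - A^-2.
Tabulate the states by total A-exponent and number of loops L (A-exp: L × count):
  A^10: L=6 ×1
  A^8: L=5 ×10
  A^6: L=4 ×40, L=6 ×5
  A^4: L=3 ×80, L=5 ×39, L=7 ×1
  A^2: L=2 ×79, L=4 ×117, L=6 ×14
  A^0: L=1 ×30, L=3 ×158, L=5 ×62, L=7 ×2
  A^-2: L=2 ×84, L=4 ×111, L=6 ×15
  A^-4: L=1 ×9, L=3 ×74, L=5 ×36, L=7 ×1
  A^-6: L=2 ×12, L=4 ×29, L=6 ×4
  A^-8: L=3 ×6, L=5 ×4
  A^-10: L=4 ×1
Each group contributes A^e * Σ count * d^(L-1):
Powers of d = -A^2 - A^-2: d^2 = A^4 + 2 + A^-4; d^3 = -A^6 - 3*A^2 - 3*A^-2 - A^-6; d^4 = A^8 + 4*A^4 + 6 + 4*A^-4 + A^-8; d^5 = -A^10 - 5*A^6 - 10*A^2 - 10*A^-2 - 5*A^-6 - A^-10; d^6 = A^12 + 6*A^8 + 15*A^4 + 20 + 15*A^-4 + 6*A^-8 + A^-12.
  A^10 * (d^5) = -A^20 - 5*A^16 - 10*A^12 - 10*A^8 - 5*A^4 - 1
  A^8 * (10*d^4) = 10*A^16 + 40*A^12 + 60*A^8 + 40*A^4 + 10
  A^6 * (40*d^3 + 5*d^5) = -5*A^16 - 65*A^12 - 170*A^8 - 170*A^4 - 65 - 5*A^-4
  A^4 * (80*d^2 + 39*d^4 + d^6) = A^16 + 45*A^12 + 251*A^8 + 414*A^4 + 251 + 45*A^-4 + A^-8
  A^2 * (79*d + 117*d^3 + 14*d^5) = -14*A^12 - 187*A^8 - 570*A^4 - 570 - 187*A^-4 - 14*A^-8
  A^0 * (30 + 158*d^2 + 62*d^4 + 2*d^6) = 2*A^12 + 74*A^8 + 436*A^4 + 758 + 436*A^-4 + 74*A^-8 + 2*A^-12
  A^-2 * (84*d + 111*d^3 + 15*d^5) = -15*A^8 - 186*A^4 - 567 - 567*A^-4 - 186*A^-8 - 15*A^-12
  A^-4 * (9 + 74*d^2 + 36*d^4 + d^6) = A^8 + 42*A^4 + 233 + 393*A^-4 + 233*A^-8 + 42*A^-12 + A^-16
  A^-6 * (12*d + 29*d^3 + 4*d^5) = -4*A^4 - 49 - 139*A^-4 - 139*A^-8 - 49*A^-12 - 4*A^-16
  A^-8 * (6*d^2 + 4*d^4) = 4 + 22*A^-4 + 36*A^-8 + 22*A^-12 + 4*A^-16
  A^-10 * (d^3) = -A^-4 - 3*A^-8 - 3*A^-12 - A^-16
Summing the groups: <K> = -A^20 + A^16 - 2*A^12 + 4*A^8 - 3*A^4 + 4 - 3*A^-4 + 2*A^-8 - A^-12
Normalise by the writhe: (-A^3)^(-w) = (-A^3)^(0) = 1, so f(A) = 1 * <K> = -A^20 + A^16 - 2*A^12 + 4*A^8 - 3*A^4 + 4 - 3*A^-4 + 2*A^-8 - A^-12.
Substitute A = t^(-1/4), i.e. A^e → t^(-e/4): V(t) = -t^3 + 2*t^2 - 3*t + 4 - 3*t^-1 + 4*t^-2 - 2*t^-3 + t^-4 - t^-5

Answer: -t^3 + 2*t^2 - 3*t + 4 - 3*t^-1 + 4*t^-2 - 2*t^-3 + t^-4 - t^-5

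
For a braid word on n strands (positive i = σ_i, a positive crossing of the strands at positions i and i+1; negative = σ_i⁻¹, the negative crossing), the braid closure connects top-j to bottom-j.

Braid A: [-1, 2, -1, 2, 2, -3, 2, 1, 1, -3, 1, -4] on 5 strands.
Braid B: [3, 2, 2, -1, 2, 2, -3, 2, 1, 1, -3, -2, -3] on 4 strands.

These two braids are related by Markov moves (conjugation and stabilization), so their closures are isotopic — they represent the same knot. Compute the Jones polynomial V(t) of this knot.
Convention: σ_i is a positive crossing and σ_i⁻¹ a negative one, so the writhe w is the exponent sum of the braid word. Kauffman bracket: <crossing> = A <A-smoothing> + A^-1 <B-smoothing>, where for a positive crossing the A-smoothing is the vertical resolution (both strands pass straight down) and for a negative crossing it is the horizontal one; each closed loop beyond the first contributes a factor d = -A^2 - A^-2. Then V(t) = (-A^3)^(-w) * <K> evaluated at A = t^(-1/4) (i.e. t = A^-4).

Markov-equivalent braids have isotopic closures, hence identical knot invariants. Strip the Markov moves from each word to reach a common short braid β, then compute V(t) once on β.
Braid A: s1^-1 s2 s1^-1 s2 s2 s3^-1 s2 s1 s1 s3^-1 s1 s4^-1 on 5 strands reduces by inverse Markov moves (closure unchanged at each step):
  Destabilize: the word has the form β·s4^-1 where s4^-1 occurs only as the final letter (β ∈ B_4); drop it and the last strand → 4 strands.
  Deconjugate: the word is γ·β·γ⁻¹ with γ = s1^-1 (prefix) and γ⁻¹ = s1 (suffix); strip both.
Reduced to β = s2 s1^-1 s2 s2 s3^-1 s2 s1 s1 s3^-1 on 4 strands, 9 crossings.
Braid B: s3 s2 s2 s1^-1 s2 s2 s3^-1 s2 s1 s1 s3^-1 s2^-1 s3^-1 on 4 strands reduces by inverse Markov moves (closure unchanged at each step):
  Deconjugate: the word is γ·β·γ⁻¹ with γ = s3 (prefix) and γ⁻¹ = s3^-1 (suffix); strip both.
  Deconjugate: the word is γ·β·γ⁻¹ with γ = s2 (prefix) and γ⁻¹ = s2^-1 (suffix); strip both.
Reduced to β = s2 s1^-1 s2 s2 s3^-1 s2 s1 s1 s3^-1 on 4 strands, 9 crossings.
Both give the same β = s2 s1^-1 s2 s2 s3^-1 s2 s1 s1 s3^-1 on 4 strands, so one state sum suffices:
Braid: s2 s1^-1 s2 s2 s3^-1 s2 s1 s1 s3^-1 on 4 strands, 9 crossings.
Writhe w = (#positive) - (#negative) = 6 - 3 = 3.
Computing the Kauffman bracket via state sum. There are 2^9 = 512 states.
Smooth each crossing (0=||, 1=⌣⌢); contribution A^(Σ sign_k(1-2s_k)) * d^(L-1).
Tabulate the states by total A-exponent and number of loops L (A-exp: L × count):
  A^9: L=3 ×1
  A^7: L=2 ×6, L=4 ×3
  A^5: L=1 ×11, L=3 ×24, L=5 ×1
  A^3: L=2 ×68, L=4 ×16
  A^1: L=1 ×38, L=3 ×85, L=5 ×3
  A^-1: L=2 ×77, L=4 ×49
  A^-3: L=3 ×69, L=5 ×15
  A^-5: L=4 ×34, L=6 ×2
  A^-7: L=5 ×9
  A^-9: L=6 ×1
Each group contributes A^e * Σ count * d^(L-1):
Powers of d = -A^2 - A^-2: d^2 = A^4 + 2 + A^-4; d^3 = -A^6 - 3*A^2 - 3*A^-2 - A^-6; d^4 = A^8 + 4*A^4 + 6 + 4*A^-4 + A^-8; d^5 = -A^10 - 5*A^6 - 10*A^2 - 10*A^-2 - 5*A^-6 - A^-10.
  A^9 * (d^2) = A^13 + 2*A^9 + A^5
  A^7 * (6*d + 3*d^3) = -3*A^13 - 15*A^9 - 15*A^5 - 3*A
  A^5 * (11 + 24*d^2 + d^4) = A^13 + 28*A^9 + 65*A^5 + 28*A + A^-3
  A^3 * (68*d + 16*d^3) = -16*A^9 - 116*A^5 - 116*A - 16*A^-3
  A^1 * (38 + 85*d^2 + 3*d^4) = 3*A^9 + 97*A^5 + 226*A + 97*A^-3 + 3*A^-7
  A^-1 * (77*d + 49*d^3) = -49*A^5 - 224*A - 224*A^-3 - 49*A^-7
  A^-3 * (69*d^2 + 15*d^4) = 15*A^5 + 129*A + 228*A^-3 + 129*A^-7 + 15*A^-11
  A^-5 * (34*d^3 + 2*d^5) = -2*A^5 - 44*A - 122*A^-3 - 122*A^-7 - 44*A^-11 - 2*A^-15
  A^-7 * (9*d^4) = 9*A + 36*A^-3 + 54*A^-7 + 36*A^-11 + 9*A^-15
  A^-9 * (d^5) = -A - 5*A^-3 - 10*A^-7 - 10*A^-11 - 5*A^-15 - A^-19
Summing the groups: <K> = -A^13 + 2*A^9 - 4*A^5 + 4*A - 5*A^-3 + 5*A^-7 - 3*A^-11 + 2*A^-15 - A^-19
Normalise by the writhe: (-A^3)^(-w) = (-A^3)^(-3) = -A^-9, so f(A) = -A^-9 * <K> = A^4 - 2 + 4*A^-4 - 4*A^-8 + 5*A^-12 - 5*A^-16 + 3*A^-20 - 2*A^-24 + A^-28.
Substitute A = t^(-1/4), i.e. A^e → t^(-e/4): V(t) = t^7 - 2*t^6 + 3*t^5 - 5*t^4 + 5*t^3 - 4*t^2 + 4*t - 2 + t^-1

Answer: t^7 - 2*t^6 + 3*t^5 - 5*t^4 + 5*t^3 - 4*t^2 + 4*t - 2 + t^-1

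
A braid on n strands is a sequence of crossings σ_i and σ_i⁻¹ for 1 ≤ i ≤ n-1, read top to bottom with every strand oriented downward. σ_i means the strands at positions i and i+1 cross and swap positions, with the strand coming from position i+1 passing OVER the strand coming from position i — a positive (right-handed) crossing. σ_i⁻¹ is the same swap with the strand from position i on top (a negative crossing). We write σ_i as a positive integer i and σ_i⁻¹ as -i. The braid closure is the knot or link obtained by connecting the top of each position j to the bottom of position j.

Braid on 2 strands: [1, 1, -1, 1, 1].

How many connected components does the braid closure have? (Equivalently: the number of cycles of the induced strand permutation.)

1

Derivation:
Track the strand permutation on 2 strands, starting from identity.
  step 1: s1 swaps positions 1,2 -> [2 1]
  step 2: s1 swaps positions 1,2 -> [1 2]
  step 3: s1^-1 swaps positions 1,2 -> [2 1]
  step 4: s1 swaps positions 1,2 -> [1 2]
  step 5: s1 swaps positions 1,2 -> [2 1]
Final permutation (position -> original strand): [2 1]
Closure components = cycle count of this permutation = 1.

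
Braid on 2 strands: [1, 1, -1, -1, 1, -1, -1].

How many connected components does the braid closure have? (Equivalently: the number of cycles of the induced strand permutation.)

1

Derivation:
Track the strand permutation on 2 strands, starting from identity.
  step 1: s1 swaps positions 1,2 -> [2 1]
  step 2: s1 swaps positions 1,2 -> [1 2]
  step 3: s1^-1 swaps positions 1,2 -> [2 1]
  step 4: s1^-1 swaps positions 1,2 -> [1 2]
  step 5: s1 swaps positions 1,2 -> [2 1]
  step 6: s1^-1 swaps positions 1,2 -> [1 2]
  step 7: s1^-1 swaps positions 1,2 -> [2 1]
Final permutation (position -> original strand): [2 1]
Closure components = cycle count of this permutation = 1.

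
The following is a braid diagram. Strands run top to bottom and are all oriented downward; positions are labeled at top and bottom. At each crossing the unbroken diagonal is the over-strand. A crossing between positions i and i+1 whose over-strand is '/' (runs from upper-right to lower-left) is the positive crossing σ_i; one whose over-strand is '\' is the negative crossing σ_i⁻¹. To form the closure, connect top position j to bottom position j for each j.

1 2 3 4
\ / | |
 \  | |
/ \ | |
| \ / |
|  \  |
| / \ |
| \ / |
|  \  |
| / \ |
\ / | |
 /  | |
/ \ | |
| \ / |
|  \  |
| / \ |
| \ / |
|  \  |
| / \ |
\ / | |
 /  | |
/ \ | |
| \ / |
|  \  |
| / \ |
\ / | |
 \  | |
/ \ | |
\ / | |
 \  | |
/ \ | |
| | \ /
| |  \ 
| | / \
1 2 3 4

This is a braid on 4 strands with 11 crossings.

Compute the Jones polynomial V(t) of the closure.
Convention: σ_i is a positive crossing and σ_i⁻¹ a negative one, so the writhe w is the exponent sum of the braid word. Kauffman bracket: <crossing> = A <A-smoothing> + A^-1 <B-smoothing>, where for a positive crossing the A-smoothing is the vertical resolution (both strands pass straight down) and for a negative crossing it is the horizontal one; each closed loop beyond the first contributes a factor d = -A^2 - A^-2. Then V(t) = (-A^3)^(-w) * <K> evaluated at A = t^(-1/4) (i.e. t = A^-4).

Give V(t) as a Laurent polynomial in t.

2*t^-2 - 3*t^-3 + 6*t^-4 - 7*t^-5 + 7*t^-6 - 7*t^-7 + 5*t^-8 - 3*t^-9 + t^-10

Derivation:
Reading the diagram top to bottom ('/'-over between positions i,i+1 = s_i, '\'-over = s_i^-1): braid word = s1^-1 s2^-1 s2^-1 s1 s2^-1 s2^-1 s1 s2^-1 s1^-1 s1^-1 s3^-1.
The presented braid s1^-1 s2^-1 s2^-1 s1 s2^-1 s2^-1 s1 s2^-1 s1^-1 s1^-1 s3^-1 on 4 strands reduces by inverse Markov moves (closure unchanged at each step):
  Destabilize: the word has the form β·s3^-1 where s3^-1 occurs only as the final letter (β ∈ B_3); drop it and the last strand → 3 strands.
Reduced to β = s1^-1 s2^-1 s2^-1 s1 s2^-1 s2^-1 s1 s2^-1 s1^-1 s1^-1 on 3 strands, 10 crossings.
Compute on β:
Braid: s1^-1 s2^-1 s2^-1 s1 s2^-1 s2^-1 s1 s2^-1 s1^-1 s1^-1 on 3 strands, 10 crossings.
Writhe w = (#positive) - (#negative) = 2 - 8 = -6.
Enumerate smoothing states for the bracket polynomial. There are 2^10 = 1024 states.
For each crossing: s=0 is the vertical smoothing, s=1 horizontal. Crossing k contributes A^(sign_k * (1 - 2*s_k)); loop factor d = -A^2 - A^-2.
Tabulate the states by total A-exponent and number of loops L (A-exp: L × count):
  A^10: L=7 ×1
  A^8: L=6 ×10
  A^6: L=5 ×44, L=7 ×1
  A^4: L=4 ×110, L=6 ×10
  A^2: L=3 ×166, L=5 ×44
  A^0: L=2 ×144, L=4 ×106, L=6 ×2
  A^-2: L=1 ×57, L=3 ×140, L=5 ×13
  A^-4: L=2 ×91, L=4 ×28, L=6 ×1
  A^-6: L=1 ×16, L=3 ×26, L=5 ×3
  A^-8: L=2 ×7, L=4 ×3
  A^-10: L=3 ×1
Each group contributes A^e * Σ count * d^(L-1):
Powers of d = -A^2 - A^-2: d^2 = A^4 + 2 + A^-4; d^3 = -A^6 - 3*A^2 - 3*A^-2 - A^-6; d^4 = A^8 + 4*A^4 + 6 + 4*A^-4 + A^-8; d^5 = -A^10 - 5*A^6 - 10*A^2 - 10*A^-2 - 5*A^-6 - A^-10; d^6 = A^12 + 6*A^8 + 15*A^4 + 20 + 15*A^-4 + 6*A^-8 + A^-12.
  A^10 * (d^6) = A^22 + 6*A^18 + 15*A^14 + 20*A^10 + 15*A^6 + 6*A^2 + A^-2
  A^8 * (10*d^5) = -10*A^18 - 50*A^14 - 100*A^10 - 100*A^6 - 50*A^2 - 10*A^-2
  A^6 * (44*d^4 + d^6) = A^18 + 50*A^14 + 191*A^10 + 284*A^6 + 191*A^2 + 50*A^-2 + A^-6
  A^4 * (110*d^3 + 10*d^5) = -10*A^14 - 160*A^10 - 430*A^6 - 430*A^2 - 160*A^-2 - 10*A^-6
  A^2 * (166*d^2 + 44*d^4) = 44*A^10 + 342*A^6 + 596*A^2 + 342*A^-2 + 44*A^-6
  A^0 * (144*d + 106*d^3 + 2*d^5) = -2*A^10 - 116*A^6 - 482*A^2 - 482*A^-2 - 116*A^-6 - 2*A^-10
  A^-2 * (57 + 140*d^2 + 13*d^4) = 13*A^6 + 192*A^2 + 415*A^-2 + 192*A^-6 + 13*A^-10
  A^-4 * (91*d + 28*d^3 + d^5) = -A^6 - 33*A^2 - 185*A^-2 - 185*A^-6 - 33*A^-10 - A^-14
  A^-6 * (16 + 26*d^2 + 3*d^4) = 3*A^2 + 38*A^-2 + 86*A^-6 + 38*A^-10 + 3*A^-14
  A^-8 * (7*d + 3*d^3) = -3*A^-2 - 16*A^-6 - 16*A^-10 - 3*A^-14
  A^-10 * (d^2) = A^-6 + 2*A^-10 + A^-14
Summing the groups: <K> = A^22 - 3*A^18 + 5*A^14 - 7*A^10 + 7*A^6 - 7*A^2 + 6*A^-2 - 3*A^-6 + 2*A^-10
Normalise by the writhe: (-A^3)^(-w) = (-A^3)^(6) = A^18, so f(A) = A^18 * <K> = A^40 - 3*A^36 + 5*A^32 - 7*A^28 + 7*A^24 - 7*A^20 + 6*A^16 - 3*A^12 + 2*A^8.
Substitute A = t^(-1/4), i.e. A^e → t^(-e/4): V(t) = 2*t^-2 - 3*t^-3 + 6*t^-4 - 7*t^-5 + 7*t^-6 - 7*t^-7 + 5*t^-8 - 3*t^-9 + t^-10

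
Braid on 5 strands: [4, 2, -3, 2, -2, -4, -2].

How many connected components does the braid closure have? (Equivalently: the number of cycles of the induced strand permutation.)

4

Derivation:
Track the strand permutation on 5 strands, starting from identity.
  step 1: s4 swaps positions 4,5 -> [1 2 3 5 4]
  step 2: s2 swaps positions 2,3 -> [1 3 2 5 4]
  step 3: s3^-1 swaps positions 3,4 -> [1 3 5 2 4]
  step 4: s2 swaps positions 2,3 -> [1 5 3 2 4]
  step 5: s2^-1 swaps positions 2,3 -> [1 3 5 2 4]
  step 6: s4^-1 swaps positions 4,5 -> [1 3 5 4 2]
  step 7: s2^-1 swaps positions 2,3 -> [1 5 3 4 2]
Final permutation (position -> original strand): [1 5 3 4 2]
Closure components = cycle count of this permutation = 4.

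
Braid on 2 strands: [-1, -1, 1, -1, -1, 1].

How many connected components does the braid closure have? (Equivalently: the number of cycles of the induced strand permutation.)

2

Derivation:
Track the strand permutation on 2 strands, starting from identity.
  step 1: s1^-1 swaps positions 1,2 -> [2 1]
  step 2: s1^-1 swaps positions 1,2 -> [1 2]
  step 3: s1 swaps positions 1,2 -> [2 1]
  step 4: s1^-1 swaps positions 1,2 -> [1 2]
  step 5: s1^-1 swaps positions 1,2 -> [2 1]
  step 6: s1 swaps positions 1,2 -> [1 2]
Final permutation (position -> original strand): [1 2]
Closure components = cycle count of this permutation = 2.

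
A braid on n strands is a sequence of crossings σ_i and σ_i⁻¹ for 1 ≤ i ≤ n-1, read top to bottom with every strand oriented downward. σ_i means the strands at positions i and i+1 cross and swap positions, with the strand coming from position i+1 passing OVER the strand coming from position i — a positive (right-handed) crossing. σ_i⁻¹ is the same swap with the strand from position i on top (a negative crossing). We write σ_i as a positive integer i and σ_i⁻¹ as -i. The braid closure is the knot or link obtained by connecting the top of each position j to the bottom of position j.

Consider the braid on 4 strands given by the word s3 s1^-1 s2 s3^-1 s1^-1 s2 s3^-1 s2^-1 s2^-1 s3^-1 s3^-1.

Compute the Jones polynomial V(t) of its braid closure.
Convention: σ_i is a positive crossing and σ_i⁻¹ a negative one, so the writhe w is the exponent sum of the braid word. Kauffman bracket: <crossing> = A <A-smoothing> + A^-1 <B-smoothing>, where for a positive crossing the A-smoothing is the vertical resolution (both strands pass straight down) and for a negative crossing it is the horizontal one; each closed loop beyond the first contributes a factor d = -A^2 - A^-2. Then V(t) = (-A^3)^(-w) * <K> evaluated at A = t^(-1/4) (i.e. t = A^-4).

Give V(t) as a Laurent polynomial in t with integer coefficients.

The presented braid s3 s1^-1 s2 s3^-1 s1^-1 s2 s3^-1 s2^-1 s2^-1 s3^-1 s3^-1 on 4 strands reduces by inverse Markov moves (closure unchanged at each step):
  Deconjugate: the word is γ·β·γ⁻¹ with γ = s3 (prefix) and γ⁻¹ = s3^-1 (suffix); strip both.
Reduced to β = s1^-1 s2 s3^-1 s1^-1 s2 s3^-1 s2^-1 s2^-1 s3^-1 on 4 strands, 9 crossings.
Compute on β:
Braid: s1^-1 s2 s3^-1 s1^-1 s2 s3^-1 s2^-1 s2^-1 s3^-1 on 4 strands, 9 crossings.
Writhe w = (#positive) - (#negative) = 2 - 7 = -5.
Computing the Kauffman bracket via state sum. There are 2^9 = 512 states.
Each crossing splits two ways (0=vertical, 1=horizontal). The state's weight is A^(#A-smoothings - #B-smoothings) * d^(loops - 1).
Tabulate the states by total A-exponent and number of loops L (A-exp: L × count):
  A^9: L=5 ×1
  A^7: L=4 ×9
  A^5: L=3 ×33, L=5 ×3
  A^3: L=2 ×59, L=4 ×25
  A^1: L=1 ×42, L=3 ×80, L=5 ×4
  A^-1: L=2 ×93, L=4 ×33
  A^-3: L=1 ×19, L=3 ×58, L=5 ×7
  A^-5: L=2 ×19, L=4 ×16, L=6 ×1
  A^-7: L=3 ×7, L=5 ×2
  A^-9: L=4 ×1
Each group contributes A^e * Σ count * d^(L-1):
Powers of d = -A^2 - A^-2: d^2 = A^4 + 2 + A^-4; d^3 = -A^6 - 3*A^2 - 3*A^-2 - A^-6; d^4 = A^8 + 4*A^4 + 6 + 4*A^-4 + A^-8; d^5 = -A^10 - 5*A^6 - 10*A^2 - 10*A^-2 - 5*A^-6 - A^-10.
  A^9 * (d^4) = A^17 + 4*A^13 + 6*A^9 + 4*A^5 + A
  A^7 * (9*d^3) = -9*A^13 - 27*A^9 - 27*A^5 - 9*A
  A^5 * (33*d^2 + 3*d^4) = 3*A^13 + 45*A^9 + 84*A^5 + 45*A + 3*A^-3
  A^3 * (59*d + 25*d^3) = -25*A^9 - 134*A^5 - 134*A - 25*A^-3
  A^1 * (42 + 80*d^2 + 4*d^4) = 4*A^9 + 96*A^5 + 226*A + 96*A^-3 + 4*A^-7
  A^-1 * (93*d + 33*d^3) = -33*A^5 - 192*A - 192*A^-3 - 33*A^-7
  A^-3 * (19 + 58*d^2 + 7*d^4) = 7*A^5 + 86*A + 177*A^-3 + 86*A^-7 + 7*A^-11
  A^-5 * (19*d + 16*d^3 + d^5) = -A^5 - 21*A - 77*A^-3 - 77*A^-7 - 21*A^-11 - A^-15
  A^-7 * (7*d^2 + 2*d^4) = 2*A + 15*A^-3 + 26*A^-7 + 15*A^-11 + 2*A^-15
  A^-9 * (d^3) = -A^-3 - 3*A^-7 - 3*A^-11 - A^-15
Summing the groups: <K> = A^17 - 2*A^13 + 3*A^9 - 4*A^5 + 4*A - 4*A^-3 + 3*A^-7 - 2*A^-11
Normalise by the writhe: (-A^3)^(-w) = (-A^3)^(5) = -A^15, so f(A) = -A^15 * <K> = -A^32 + 2*A^28 - 3*A^24 + 4*A^20 - 4*A^16 + 4*A^12 - 3*A^8 + 2*A^4.
Substitute A = t^(-1/4), i.e. A^e → t^(-e/4): V(t) = 2*t^-1 - 3*t^-2 + 4*t^-3 - 4*t^-4 + 4*t^-5 - 3*t^-6 + 2*t^-7 - t^-8

Answer: 2*t^-1 - 3*t^-2 + 4*t^-3 - 4*t^-4 + 4*t^-5 - 3*t^-6 + 2*t^-7 - t^-8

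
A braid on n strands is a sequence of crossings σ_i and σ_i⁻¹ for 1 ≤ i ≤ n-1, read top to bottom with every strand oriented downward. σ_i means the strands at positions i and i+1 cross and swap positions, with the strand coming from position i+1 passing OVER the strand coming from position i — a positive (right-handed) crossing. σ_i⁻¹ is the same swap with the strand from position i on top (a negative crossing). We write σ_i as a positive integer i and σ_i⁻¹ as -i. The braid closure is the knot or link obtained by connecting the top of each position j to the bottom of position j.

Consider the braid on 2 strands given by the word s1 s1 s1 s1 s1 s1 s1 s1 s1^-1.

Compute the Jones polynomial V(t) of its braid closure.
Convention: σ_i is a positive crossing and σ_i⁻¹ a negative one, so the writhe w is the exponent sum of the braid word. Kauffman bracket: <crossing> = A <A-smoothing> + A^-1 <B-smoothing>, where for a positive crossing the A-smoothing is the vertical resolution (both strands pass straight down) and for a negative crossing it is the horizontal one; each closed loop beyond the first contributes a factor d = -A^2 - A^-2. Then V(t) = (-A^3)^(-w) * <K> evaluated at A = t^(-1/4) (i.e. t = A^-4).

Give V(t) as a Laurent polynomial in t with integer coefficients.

-t^10 + t^9 - t^8 + t^7 - t^6 + t^5 + t^3

Derivation:
The presented braid s1 s1 s1 s1 s1 s1 s1 s1 s1^-1 on 2 strands reduces by inverse Markov moves (closure unchanged at each step):
  Deconjugate: the word is γ·β·γ⁻¹ with γ = s1 (prefix) and γ⁻¹ = s1^-1 (suffix); strip both.
Reduced to β = s1 s1 s1 s1 s1 s1 s1 on 2 strands, 7 crossings.
Compute on β:
Braid: s1 s1 s1 s1 s1 s1 s1 on 2 strands, 7 crossings.
Writhe w = (#positive) - (#negative) = 7 - 0 = 7.
Computing the Kauffman bracket via state sum. There are 2^7 = 128 states.
For each crossing: s=0 is the vertical smoothing, s=1 horizontal. Crossing k contributes A^(sign_k * (1 - 2*s_k)); loop factor d = -A^2 - A^-2.
Tabulate the states by total A-exponent and number of loops L (A-exp: L × count):
  A^7: L=2 ×1
  A^5: L=1 ×7
  A^3: L=2 ×21
  A^1: L=3 ×35
  A^-1: L=4 ×35
  A^-3: L=5 ×21
  A^-5: L=6 ×7
  A^-7: L=7 ×1
Each group contributes A^e * Σ count * d^(L-1):
Powers of d = -A^2 - A^-2: d^2 = A^4 + 2 + A^-4; d^3 = -A^6 - 3*A^2 - 3*A^-2 - A^-6; d^4 = A^8 + 4*A^4 + 6 + 4*A^-4 + A^-8; d^5 = -A^10 - 5*A^6 - 10*A^2 - 10*A^-2 - 5*A^-6 - A^-10; d^6 = A^12 + 6*A^8 + 15*A^4 + 20 + 15*A^-4 + 6*A^-8 + A^-12.
  A^7 * (d) = -A^9 - A^5
  A^5 * (7) = 7*A^5
  A^3 * (21*d) = -21*A^5 - 21*A
  A^1 * (35*d^2) = 35*A^5 + 70*A + 35*A^-3
  A^-1 * (35*d^3) = -35*A^5 - 105*A - 105*A^-3 - 35*A^-7
  A^-3 * (21*d^4) = 21*A^5 + 84*A + 126*A^-3 + 84*A^-7 + 21*A^-11
  A^-5 * (7*d^5) = -7*A^5 - 35*A - 70*A^-3 - 70*A^-7 - 35*A^-11 - 7*A^-15
  A^-7 * (d^6) = A^5 + 6*A + 15*A^-3 + 20*A^-7 + 15*A^-11 + 6*A^-15 + A^-19
Summing the groups: <K> = -A^9 - A + A^-3 - A^-7 + A^-11 - A^-15 + A^-19
Normalise by the writhe: (-A^3)^(-w) = (-A^3)^(-7) = -A^-21, so f(A) = -A^-21 * <K> = A^-12 + A^-20 - A^-24 + A^-28 - A^-32 + A^-36 - A^-40.
Substitute A = t^(-1/4), i.e. A^e → t^(-e/4): V(t) = -t^10 + t^9 - t^8 + t^7 - t^6 + t^5 + t^3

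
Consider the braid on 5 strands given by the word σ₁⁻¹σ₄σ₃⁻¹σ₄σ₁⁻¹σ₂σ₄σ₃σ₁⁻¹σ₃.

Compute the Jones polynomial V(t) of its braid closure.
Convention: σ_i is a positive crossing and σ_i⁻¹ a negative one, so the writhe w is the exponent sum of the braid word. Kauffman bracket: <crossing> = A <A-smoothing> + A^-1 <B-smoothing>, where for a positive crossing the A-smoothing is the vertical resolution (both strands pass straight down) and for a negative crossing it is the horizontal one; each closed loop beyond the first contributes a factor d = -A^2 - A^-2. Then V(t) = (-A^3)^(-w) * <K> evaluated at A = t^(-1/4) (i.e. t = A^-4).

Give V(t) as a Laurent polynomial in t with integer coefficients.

-t^5 + t^4 - 2*t^3 + 4*t^2 - 3*t + 4 - 3*t^-1 + 2*t^-2 - t^-3

Derivation:
Braid: s1^-1 s4 s3^-1 s4 s1^-1 s2 s4 s3 s1^-1 s3 on 5 strands, 10 crossings.
Writhe w = (#positive) - (#negative) = 6 - 4 = 2.
Enumerate smoothing states for the bracket polynomial. There are 2^10 = 1024 states.
Each crossing splits two ways (0=vertical, 1=horizontal). The state's weight is A^(#A-smoothings - #B-smoothings) * d^(loops - 1).
Tabulate the states by total A-exponent and number of loops L (A-exp: L × count):
  A^10: L=5 ×1
  A^8: L=4 ×7, L=6 ×3
  A^6: L=3 ×18, L=5 ×26, L=7 ×1
  A^4: L=2 ×21, L=4 ×85, L=6 ×14
  A^2: L=1 ×9, L=3 ×137, L=5 ×62, L=7 ×2
  A^0: L=2 ×105, L=4 ×132, L=6 ×15
  A^-2: L=1 ×30, L=3 ×132, L=5 ×47, L=7 ×1
  A^-4: L=2 ×49, L=4 ×65, L=6 ×6
  A^-6: L=3 ×31, L=5 ×14
  A^-8: L=4 ×9, L=6 ×1
  A^-10: L=5 ×1
Each group contributes A^e * Σ count * d^(L-1):
Powers of d = -A^2 - A^-2: d^2 = A^4 + 2 + A^-4; d^3 = -A^6 - 3*A^2 - 3*A^-2 - A^-6; d^4 = A^8 + 4*A^4 + 6 + 4*A^-4 + A^-8; d^5 = -A^10 - 5*A^6 - 10*A^2 - 10*A^-2 - 5*A^-6 - A^-10; d^6 = A^12 + 6*A^8 + 15*A^4 + 20 + 15*A^-4 + 6*A^-8 + A^-12.
  A^10 * (d^4) = A^18 + 4*A^14 + 6*A^10 + 4*A^6 + A^2
  A^8 * (7*d^3 + 3*d^5) = -3*A^18 - 22*A^14 - 51*A^10 - 51*A^6 - 22*A^2 - 3*A^-2
  A^6 * (18*d^2 + 26*d^4 + d^6) = A^18 + 32*A^14 + 137*A^10 + 212*A^6 + 137*A^2 + 32*A^-2 + A^-6
  A^4 * (21*d + 85*d^3 + 14*d^5) = -14*A^14 - 155*A^10 - 416*A^6 - 416*A^2 - 155*A^-2 - 14*A^-6
  A^2 * (9 + 137*d^2 + 62*d^4 + 2*d^6) = 2*A^14 + 74*A^10 + 415*A^6 + 695*A^2 + 415*A^-2 + 74*A^-6 + 2*A^-10
  A^0 * (105*d + 132*d^3 + 15*d^5) = -15*A^10 - 207*A^6 - 651*A^2 - 651*A^-2 - 207*A^-6 - 15*A^-10
  A^-2 * (30 + 132*d^2 + 47*d^4 + d^6) = A^10 + 53*A^6 + 335*A^2 + 596*A^-2 + 335*A^-6 + 53*A^-10 + A^-14
  A^-4 * (49*d + 65*d^3 + 6*d^5) = -6*A^6 - 95*A^2 - 304*A^-2 - 304*A^-6 - 95*A^-10 - 6*A^-14
  A^-6 * (31*d^2 + 14*d^4) = 14*A^2 + 87*A^-2 + 146*A^-6 + 87*A^-10 + 14*A^-14
  A^-8 * (9*d^3 + d^5) = -A^2 - 14*A^-2 - 37*A^-6 - 37*A^-10 - 14*A^-14 - A^-18
  A^-10 * (d^4) = A^-2 + 4*A^-6 + 6*A^-10 + 4*A^-14 + A^-18
Summing the groups: <K> = -A^18 + 2*A^14 - 3*A^10 + 4*A^6 - 3*A^2 + 4*A^-2 - 2*A^-6 + A^-10 - A^-14
Normalise by the writhe: (-A^3)^(-w) = (-A^3)^(-2) = A^-6, so f(A) = A^-6 * <K> = -A^12 + 2*A^8 - 3*A^4 + 4 - 3*A^-4 + 4*A^-8 - 2*A^-12 + A^-16 - A^-20.
Substitute A = t^(-1/4), i.e. A^e → t^(-e/4): V(t) = -t^5 + t^4 - 2*t^3 + 4*t^2 - 3*t + 4 - 3*t^-1 + 2*t^-2 - t^-3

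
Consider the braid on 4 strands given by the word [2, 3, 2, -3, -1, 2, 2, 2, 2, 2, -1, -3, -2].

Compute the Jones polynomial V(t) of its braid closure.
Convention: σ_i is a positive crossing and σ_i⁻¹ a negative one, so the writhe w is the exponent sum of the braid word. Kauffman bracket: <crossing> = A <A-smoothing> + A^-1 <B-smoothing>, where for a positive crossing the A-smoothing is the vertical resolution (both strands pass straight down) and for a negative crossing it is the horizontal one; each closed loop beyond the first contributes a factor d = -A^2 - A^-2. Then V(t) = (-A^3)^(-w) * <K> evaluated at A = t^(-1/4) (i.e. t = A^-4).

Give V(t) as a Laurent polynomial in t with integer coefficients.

The presented braid s2 s3 s2 s3^-1 s1^-1 s2 s2 s2 s2 s2 s1^-1 s3^-1 s2^-1 on 4 strands reduces by inverse Markov moves (closure unchanged at each step):
  Deconjugate: the word is γ·β·γ⁻¹ with γ = s2 s3 (prefix) and γ⁻¹ = s3^-1 s2^-1 (suffix); strip both.
Reduced to β = s2 s3^-1 s1^-1 s2 s2 s2 s2 s2 s1^-1 on 4 strands, 9 crossings.
Compute on β:
Braid: s2 s3^-1 s1^-1 s2 s2 s2 s2 s2 s1^-1 on 4 strands, 9 crossings.
Writhe w = (#positive) - (#negative) = 6 - 3 = 3.
Enumerate smoothing states for the bracket polynomial. There are 2^9 = 512 states.
Each crossing splits two ways (0=vertical, 1=horizontal). The state's weight is A^(#A-smoothings - #B-smoothings) * d^(loops - 1).
Tabulate the states by total A-exponent and number of loops L (A-exp: L × count):
  A^9: L=3 ×1
  A^7: L=2 ×8, L=4 ×1
  A^5: L=1 ×17, L=3 ×19
  A^3: L=2 ×63, L=4 ×21
  A^1: L=3 ×111, L=5 ×15
  A^-1: L=4 ×120, L=6 ×6
  A^-3: L=5 ×83, L=7 ×1
  A^-5: L=6 ×36
  A^-7: L=7 ×9
  A^-9: L=8 ×1
Each group contributes A^e * Σ count * d^(L-1):
Powers of d = -A^2 - A^-2: d^2 = A^4 + 2 + A^-4; d^3 = -A^6 - 3*A^2 - 3*A^-2 - A^-6; d^4 = A^8 + 4*A^4 + 6 + 4*A^-4 + A^-8; d^5 = -A^10 - 5*A^6 - 10*A^2 - 10*A^-2 - 5*A^-6 - A^-10; d^6 = A^12 + 6*A^8 + 15*A^4 + 20 + 15*A^-4 + 6*A^-8 + A^-12; d^7 = -A^14 - 7*A^10 - 21*A^6 - 35*A^2 - 35*A^-2 - 21*A^-6 - 7*A^-10 - A^-14.
  A^9 * (d^2) = A^13 + 2*A^9 + A^5
  A^7 * (8*d + d^3) = -A^13 - 11*A^9 - 11*A^5 - A
  A^5 * (17 + 19*d^2) = 19*A^9 + 55*A^5 + 19*A
  A^3 * (63*d + 21*d^3) = -21*A^9 - 126*A^5 - 126*A - 21*A^-3
  A^1 * (111*d^2 + 15*d^4) = 15*A^9 + 171*A^5 + 312*A + 171*A^-3 + 15*A^-7
  A^-1 * (120*d^3 + 6*d^5) = -6*A^9 - 150*A^5 - 420*A - 420*A^-3 - 150*A^-7 - 6*A^-11
  A^-3 * (83*d^4 + d^6) = A^9 + 89*A^5 + 347*A + 518*A^-3 + 347*A^-7 + 89*A^-11 + A^-15
  A^-5 * (36*d^5) = -36*A^5 - 180*A - 360*A^-3 - 360*A^-7 - 180*A^-11 - 36*A^-15
  A^-7 * (9*d^6) = 9*A^5 + 54*A + 135*A^-3 + 180*A^-7 + 135*A^-11 + 54*A^-15 + 9*A^-19
  A^-9 * (d^7) = -A^5 - 7*A - 21*A^-3 - 35*A^-7 - 35*A^-11 - 21*A^-15 - 7*A^-19 - A^-23
Summing the groups: <K> = -A^9 + A^5 - 2*A + 2*A^-3 - 3*A^-7 + 3*A^-11 - 2*A^-15 + 2*A^-19 - A^-23
Normalise by the writhe: (-A^3)^(-w) = (-A^3)^(-3) = -A^-9, so f(A) = -A^-9 * <K> = 1 - A^-4 + 2*A^-8 - 2*A^-12 + 3*A^-16 - 3*A^-20 + 2*A^-24 - 2*A^-28 + A^-32.
Substitute A = t^(-1/4), i.e. A^e → t^(-e/4): V(t) = t^8 - 2*t^7 + 2*t^6 - 3*t^5 + 3*t^4 - 2*t^3 + 2*t^2 - t + 1

Answer: t^8 - 2*t^7 + 2*t^6 - 3*t^5 + 3*t^4 - 2*t^3 + 2*t^2 - t + 1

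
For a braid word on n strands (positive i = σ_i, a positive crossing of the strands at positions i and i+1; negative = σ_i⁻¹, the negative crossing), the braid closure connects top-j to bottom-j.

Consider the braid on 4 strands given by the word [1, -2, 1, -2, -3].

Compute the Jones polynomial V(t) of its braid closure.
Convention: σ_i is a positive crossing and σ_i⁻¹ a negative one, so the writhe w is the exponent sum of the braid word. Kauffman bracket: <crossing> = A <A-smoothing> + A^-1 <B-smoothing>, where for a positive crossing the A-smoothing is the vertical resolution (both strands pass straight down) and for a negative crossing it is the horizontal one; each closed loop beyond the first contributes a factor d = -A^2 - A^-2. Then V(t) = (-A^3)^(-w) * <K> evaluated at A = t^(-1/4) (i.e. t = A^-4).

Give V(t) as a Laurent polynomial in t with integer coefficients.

t^2 - t + 1 - t^-1 + t^-2

Derivation:
The presented braid s1 s2^-1 s1 s2^-1 s3^-1 on 4 strands reduces by inverse Markov moves (closure unchanged at each step):
  Destabilize: the word has the form β·s3^-1 where s3^-1 occurs only as the final letter (β ∈ B_3); drop it and the last strand → 3 strands.
Reduced to β = s1 s2^-1 s1 s2^-1 on 3 strands, 4 crossings.
Compute on β:
Braid: s1 s2^-1 s1 s2^-1 on 3 strands, 4 crossings.
Writhe w = (#positive) - (#negative) = 2 - 2 = 0.
State-sum expansion of <K>. There are 2^4 = 16 states.
Smooth each crossing (0=||, 1=⌣⌢); contribution A^(Σ sign_k(1-2s_k)) * d^(L-1).
  state 0000: A-exp=+0, loops=3, term = A^0 * d^2
  state 0001: A-exp=+2, loops=2, term = A^2 * d^1
  state 0010: A-exp=-2, loops=2, term = A^-2 * d^1
  state 0011: A-exp=+0, loops=1, term = A^0 * d^0
  state 0100: A-exp=+2, loops=2, term = A^2 * d^1
  state 0101: A-exp=+4, loops=3, term = A^4 * d^2
  state 0110: A-exp=+0, loops=1, term = A^0 * d^0
  state 0111: A-exp=+2, loops=2, term = A^2 * d^1
  state 1000: A-exp=-2, loops=2, term = A^-2 * d^1
  state 1001: A-exp=+0, loops=1, term = A^0 * d^0
  state 1010: A-exp=-4, loops=3, term = A^-4 * d^2
  state 1011: A-exp=-2, loops=2, term = A^-2 * d^1
  state 1100: A-exp=+0, loops=1, term = A^0 * d^0
  state 1101: A-exp=+2, loops=2, term = A^2 * d^1
  state 1110: A-exp=-2, loops=2, term = A^-2 * d^1
  state 1111: A-exp=+0, loops=1, term = A^0 * d^0
Collect the terms by A-exponent (count of states per loop number):
Powers of d = -A^2 - A^-2: d^2 = A^4 + 2 + A^-4.
  A^4 * (d^2) = A^8 + 2*A^4 + 1
  A^2 * (4*d) = -4*A^4 - 4
  A^0 * (5 + d^2) = A^4 + 7 + A^-4
  A^-2 * (4*d) = -4 - 4*A^-4
  A^-4 * (d^2) = 1 + 2*A^-4 + A^-8
Summing the groups: <K> = A^8 - A^4 + 1 - A^-4 + A^-8
Normalise by the writhe: (-A^3)^(-w) = (-A^3)^(0) = 1, so f(A) = 1 * <K> = A^8 - A^4 + 1 - A^-4 + A^-8.
Substitute A = t^(-1/4), i.e. A^e → t^(-e/4): V(t) = t^2 - t + 1 - t^-1 + t^-2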